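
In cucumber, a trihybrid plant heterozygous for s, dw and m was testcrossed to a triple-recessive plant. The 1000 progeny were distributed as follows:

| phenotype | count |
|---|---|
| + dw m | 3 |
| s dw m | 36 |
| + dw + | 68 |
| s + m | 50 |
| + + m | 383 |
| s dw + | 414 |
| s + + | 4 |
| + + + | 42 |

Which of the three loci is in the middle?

The two most frequent reciprocal classes, + + m and s dw +, are the parental types, so the F1 was + + m / s dw +.
The two rarest classes, + dw m and s + +, are the double crossovers. Comparing them with the parentals, only the dw allele has switched, so dw is the middle locus and the order is m – dw – s.

dw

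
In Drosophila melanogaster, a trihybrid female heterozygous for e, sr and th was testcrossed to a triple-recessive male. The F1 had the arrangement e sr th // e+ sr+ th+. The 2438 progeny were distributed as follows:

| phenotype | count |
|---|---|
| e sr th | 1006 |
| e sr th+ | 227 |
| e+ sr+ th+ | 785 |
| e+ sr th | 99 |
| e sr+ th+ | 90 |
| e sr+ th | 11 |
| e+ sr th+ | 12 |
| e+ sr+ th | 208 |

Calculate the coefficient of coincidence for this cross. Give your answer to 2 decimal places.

0.58

The two rarest classes, e sr+ th and e+ sr th+, are the double crossovers. Comparing them with the parentals, only the sr allele has switched, so sr is the middle locus and the order is th – sr – e.
th–sr: (435 + 23)/2438 = 0.1879; sr–e: (189 + 23)/2438 = 0.0870.
Expected DCO frequency = 0.1879 × 0.0870 ≈ 0.01635; observed = 23/2438 ≈ 0.00943.
Coefficient of coincidence = 0.00943/0.01635 ≈ 0.58.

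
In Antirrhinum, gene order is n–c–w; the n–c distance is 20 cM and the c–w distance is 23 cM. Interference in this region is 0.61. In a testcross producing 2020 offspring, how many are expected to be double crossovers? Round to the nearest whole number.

36

Map distances give recombination frequencies of 0.200 and 0.230 for the two intervals.
With interference 0.61 (so coincidence = 0.39), expected double-crossover frequency = 0.200 × 0.230 × 0.39 = 0.01794.
Expected number = 0.01794 × 2020 = 36.24 ≈ 36.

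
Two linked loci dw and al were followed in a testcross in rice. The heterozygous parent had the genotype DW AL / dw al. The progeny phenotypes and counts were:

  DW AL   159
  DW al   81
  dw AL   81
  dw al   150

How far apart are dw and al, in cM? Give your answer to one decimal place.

34.4 cM

The recombinant classes are DW al and dw AL: 81 + 81 = 162.
Recombination frequency = 162/471 = 0.3439 ≈ 34.4%, i.e. 34.4 cM.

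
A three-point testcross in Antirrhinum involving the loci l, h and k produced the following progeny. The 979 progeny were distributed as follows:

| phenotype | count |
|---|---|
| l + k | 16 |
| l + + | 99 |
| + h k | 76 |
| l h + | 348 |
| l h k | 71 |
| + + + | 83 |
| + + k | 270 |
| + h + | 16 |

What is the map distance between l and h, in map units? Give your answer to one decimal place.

The two most frequent reciprocal classes, + + k and l h +, are the parental types, so the F1 was + + k / l h +.
The two rarest classes, l + k and + h +, are the double crossovers. Comparing them with the parentals, only the l allele has switched, so l is the middle locus and the order is h – l – k.
Crossovers in the h–l interval produce the single-crossover classes + h k and l + + (76 + 99 = 175) plus the double crossovers (32).
RF(h–l) = (175 + 32) / 979 = 207/979 = 0.2114 → 21.1 map units.

21.1 map units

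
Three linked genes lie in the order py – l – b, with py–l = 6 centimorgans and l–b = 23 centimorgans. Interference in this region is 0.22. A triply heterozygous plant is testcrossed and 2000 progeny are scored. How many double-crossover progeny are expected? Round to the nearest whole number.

22

Map distances give recombination frequencies of 0.060 and 0.230 for the two intervals.
With interference 0.22 (so coincidence = 0.78), expected double-crossover frequency = 0.060 × 0.230 × 0.78 = 0.01076.
Expected number = 0.01076 × 2000 = 21.53 ≈ 22.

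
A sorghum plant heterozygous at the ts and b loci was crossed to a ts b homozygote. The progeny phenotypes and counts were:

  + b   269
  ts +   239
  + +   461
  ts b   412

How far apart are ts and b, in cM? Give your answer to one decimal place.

36.8 cM

The two most frequent classes, + + (461) and ts b (412), are the parental types, so the F1 was + + / ts b.
The recombinant classes are + b and ts +: 269 + 239 = 508.
Recombination frequency = 508/1381 = 0.3678 ≈ 36.8%, i.e. 36.8 cM.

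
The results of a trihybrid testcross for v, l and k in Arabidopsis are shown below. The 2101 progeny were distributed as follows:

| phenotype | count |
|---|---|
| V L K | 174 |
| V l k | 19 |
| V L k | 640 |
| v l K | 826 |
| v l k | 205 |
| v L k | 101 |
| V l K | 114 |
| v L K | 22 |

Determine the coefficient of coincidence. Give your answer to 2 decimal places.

0.80

The two most frequent reciprocal classes, V L k and v l K, are the parental types, so the F1 was V L k / v l K.
The two rarest classes, V l k and v L K, are the double crossovers. Comparing them with the parentals, only the l allele has switched, so l is the middle locus and the order is v – l – k.
v–l: (215 + 41)/2101 = 0.1218; l–k: (379 + 41)/2101 = 0.1999.
Expected DCO frequency = 0.1218 × 0.1999 ≈ 0.02435; observed = 41/2101 ≈ 0.01951.
Coefficient of coincidence = 0.01951/0.02435 ≈ 0.80.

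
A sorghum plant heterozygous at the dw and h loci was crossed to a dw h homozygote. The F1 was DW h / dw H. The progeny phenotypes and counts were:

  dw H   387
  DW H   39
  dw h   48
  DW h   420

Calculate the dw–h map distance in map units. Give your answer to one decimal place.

9.7 map units

The recombinant classes are DW H and dw h: 39 + 48 = 87.
Recombination frequency = 87/894 = 0.0973 ≈ 9.7%, i.e. 9.7 map units.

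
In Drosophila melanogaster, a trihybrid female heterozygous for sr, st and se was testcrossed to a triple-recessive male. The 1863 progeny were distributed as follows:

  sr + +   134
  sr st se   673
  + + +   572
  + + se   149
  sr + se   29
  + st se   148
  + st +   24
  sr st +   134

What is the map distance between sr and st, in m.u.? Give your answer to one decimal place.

The two most frequent reciprocal classes, sr st se and + + +, are the parental types, so the F1 was sr st se / + + +.
The two rarest classes, sr + se and + st +, are the double crossovers. Comparing them with the parentals, only the st allele has switched, so st is the middle locus and the order is sr – st – se.
Crossovers in the sr–st interval produce the single-crossover classes + st se and sr + + (148 + 134 = 282) plus the double crossovers (53).
RF(sr–st) = (282 + 53) / 1863 = 335/1863 = 0.1798 → 18.0 m.u.

18.0 m.u.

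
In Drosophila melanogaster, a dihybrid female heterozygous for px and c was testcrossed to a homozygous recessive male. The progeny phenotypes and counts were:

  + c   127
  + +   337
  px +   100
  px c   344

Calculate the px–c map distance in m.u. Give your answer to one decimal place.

The two most frequent classes, + + (337) and px c (344), are the parental types, so the F1 was + + / px c.
The recombinant classes are + c and px +: 127 + 100 = 227.
Recombination frequency = 227/908 = 0.2500 ≈ 25.0%, i.e. 25.0 m.u.

25.0 m.u.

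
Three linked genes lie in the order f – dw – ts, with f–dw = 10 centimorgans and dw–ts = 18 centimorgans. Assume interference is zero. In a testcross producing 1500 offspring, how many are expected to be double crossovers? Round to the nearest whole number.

27

Map distances give recombination frequencies of 0.100 and 0.180 for the two intervals.
With no interference, expected double-crossover frequency = 0.100 × 0.180 = 0.01800.
Expected number = 0.01800 × 1500 = 27.00 ≈ 27.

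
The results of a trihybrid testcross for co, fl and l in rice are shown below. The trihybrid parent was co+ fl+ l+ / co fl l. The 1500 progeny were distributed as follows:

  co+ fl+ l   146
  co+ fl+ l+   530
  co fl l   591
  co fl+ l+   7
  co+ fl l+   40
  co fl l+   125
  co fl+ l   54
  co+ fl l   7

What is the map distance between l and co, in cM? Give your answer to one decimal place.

19.0 cM

The two rarest classes, co fl+ l+ and co+ fl l, are the double crossovers. Comparing them with the parentals, only the co allele has switched, so co is the middle locus and the order is l – co – fl.
Crossovers in the l–co interval produce the single-crossover classes co+ fl+ l and co fl l+ (146 + 125 = 271) plus the double crossovers (14).
RF(l–co) = (271 + 14) / 1500 = 285/1500 = 0.1900 → 19.0 cM.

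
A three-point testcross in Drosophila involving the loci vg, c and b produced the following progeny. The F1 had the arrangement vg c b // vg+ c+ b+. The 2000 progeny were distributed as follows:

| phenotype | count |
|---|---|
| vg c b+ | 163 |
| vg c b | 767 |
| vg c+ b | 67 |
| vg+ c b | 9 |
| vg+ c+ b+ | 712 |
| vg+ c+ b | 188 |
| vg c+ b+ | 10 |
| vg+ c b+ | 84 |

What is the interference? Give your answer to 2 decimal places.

0.40

The two rarest classes, vg+ c b and vg c+ b+, are the double crossovers. Comparing them with the parentals, only the vg allele has switched, so vg is the middle locus and the order is b – vg – c.
b–vg: (351 + 19)/2000 = 0.1850; vg–c: (151 + 19)/2000 = 0.0850.
Expected DCO frequency = 0.1850 × 0.0850 ≈ 0.01572; observed = 19/2000 ≈ 0.00950.
Coefficient of coincidence = 0.00950/0.01572 ≈ 0.60; interference = 1 − 0.60 = 0.40.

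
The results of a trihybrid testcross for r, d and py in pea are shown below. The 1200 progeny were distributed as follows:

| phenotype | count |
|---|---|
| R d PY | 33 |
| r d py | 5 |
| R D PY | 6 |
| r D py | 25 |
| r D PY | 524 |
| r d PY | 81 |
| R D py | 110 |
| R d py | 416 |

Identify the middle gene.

The two most frequent reciprocal classes, R d py and r D PY, are the parental types, so the F1 was R d py / r D PY.
The two rarest classes, r d py and R D PY, are the double crossovers. Comparing them with the parentals, only the r allele has switched, so r is the middle locus and the order is d – r – py.

r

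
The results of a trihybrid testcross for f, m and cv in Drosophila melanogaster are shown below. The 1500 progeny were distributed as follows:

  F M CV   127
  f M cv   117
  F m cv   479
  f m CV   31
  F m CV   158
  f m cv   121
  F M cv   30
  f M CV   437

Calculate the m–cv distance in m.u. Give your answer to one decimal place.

22.4 m.u.

The two most frequent reciprocal classes, F m cv and f M CV, are the parental types, so the F1 was F m cv / f M CV.
The two rarest classes, F M cv and f m CV, are the double crossovers. Comparing them with the parentals, only the m allele has switched, so m is the middle locus and the order is cv – m – f.
Crossovers in the cv–m interval produce the single-crossover classes F m CV and f M cv (158 + 117 = 275) plus the double crossovers (61).
RF(cv–m) = (275 + 61) / 1500 = 336/1500 = 0.2240 → 22.4 m.u.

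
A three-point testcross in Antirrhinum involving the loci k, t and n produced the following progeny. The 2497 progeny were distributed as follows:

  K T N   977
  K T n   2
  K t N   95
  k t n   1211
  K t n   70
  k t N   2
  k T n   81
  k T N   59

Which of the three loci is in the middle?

n

The two most frequent reciprocal classes, k t n and K T N, are the parental types, so the F1 was k t n / K T N.
The two rarest classes, k t N and K T n, are the double crossovers. Comparing them with the parentals, only the n allele has switched, so n is the middle locus and the order is k – n – t.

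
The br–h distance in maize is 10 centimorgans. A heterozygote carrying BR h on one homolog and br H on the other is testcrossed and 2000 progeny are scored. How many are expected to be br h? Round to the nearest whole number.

A map distance of 10 centimorgans corresponds to a recombination frequency of 0.100.
The F1 is BR h / br H, so br h is a recombinant gamete class with expected frequency r/2 = 0.100/2 = 0.0500.
Expected number = 0.0500 × 2000 = 100.00 ≈ 100.

100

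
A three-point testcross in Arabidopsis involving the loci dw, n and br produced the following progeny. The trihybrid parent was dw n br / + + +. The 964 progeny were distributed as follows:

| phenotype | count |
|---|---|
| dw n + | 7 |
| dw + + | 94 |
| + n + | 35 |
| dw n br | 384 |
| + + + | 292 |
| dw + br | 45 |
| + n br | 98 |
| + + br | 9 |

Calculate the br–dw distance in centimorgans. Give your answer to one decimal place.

The two rarest classes, dw n + and + + br, are the double crossovers. Comparing them with the parentals, only the br allele has switched, so br is the middle locus and the order is n – br – dw.
Crossovers in the br–dw interval produce the single-crossover classes + n br and dw + + (98 + 94 = 192) plus the double crossovers (16).
RF(br–dw) = (192 + 16) / 964 = 208/964 = 0.2158 → 21.6 centimorgans.

21.6 centimorgans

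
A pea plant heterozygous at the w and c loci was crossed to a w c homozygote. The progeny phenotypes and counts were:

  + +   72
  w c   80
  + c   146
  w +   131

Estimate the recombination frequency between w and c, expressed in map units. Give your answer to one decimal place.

The two most frequent classes, + c (146) and w + (131), are the parental types, so the F1 was + c / w +.
The recombinant classes are + + and w c: 72 + 80 = 152.
Recombination frequency = 152/429 = 0.3543 ≈ 35.4%, i.e. 35.4 map units.

35.4 map units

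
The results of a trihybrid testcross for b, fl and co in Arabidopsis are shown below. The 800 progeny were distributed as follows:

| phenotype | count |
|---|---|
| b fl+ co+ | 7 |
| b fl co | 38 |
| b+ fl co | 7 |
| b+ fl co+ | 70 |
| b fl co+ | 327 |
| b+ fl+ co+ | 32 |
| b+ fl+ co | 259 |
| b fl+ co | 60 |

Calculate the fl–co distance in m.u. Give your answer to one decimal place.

The two most frequent reciprocal classes, b+ fl+ co and b fl co+, are the parental types, so the F1 was b+ fl+ co / b fl co+.
The two rarest classes, b+ fl co and b fl+ co+, are the double crossovers. Comparing them with the parentals, only the fl allele has switched, so fl is the middle locus and the order is b – fl – co.
Crossovers in the fl–co interval produce the single-crossover classes b+ fl+ co+ and b fl co (32 + 38 = 70) plus the double crossovers (14).
RF(fl–co) = (70 + 14) / 800 = 84/800 = 0.1050 → 10.5 m.u.

10.5 m.u.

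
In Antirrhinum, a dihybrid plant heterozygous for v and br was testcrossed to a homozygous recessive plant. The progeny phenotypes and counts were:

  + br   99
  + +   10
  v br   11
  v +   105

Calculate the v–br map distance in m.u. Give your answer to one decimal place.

9.3 m.u.

The two most frequent classes, + br (99) and v + (105), are the parental types, so the F1 was + br / v +.
The recombinant classes are + + and v br: 10 + 11 = 21.
Recombination frequency = 21/225 = 0.0933 ≈ 9.3%, i.e. 9.3 m.u.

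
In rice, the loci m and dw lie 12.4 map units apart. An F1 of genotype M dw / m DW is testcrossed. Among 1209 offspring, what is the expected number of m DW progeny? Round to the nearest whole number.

530

A map distance of 12.4 map units corresponds to a recombination frequency of 0.124.
The F1 is M dw / m DW, so m DW is a parental gamete class with expected frequency (1 − r)/2 = 0.876/2 = 0.4380.
Expected number = 0.4380 × 1209 = 529.54 ≈ 530.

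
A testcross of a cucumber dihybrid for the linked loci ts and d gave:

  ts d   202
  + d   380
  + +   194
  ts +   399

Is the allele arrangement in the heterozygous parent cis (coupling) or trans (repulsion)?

The two most frequent classes are + d (380) and ts + (399); these are the parental (non-recombinant) types.
So the F1 carried + d on one chromosome and ts + on the other — the recessive alleles are on opposite chromosomes (trans / repulsion).

trans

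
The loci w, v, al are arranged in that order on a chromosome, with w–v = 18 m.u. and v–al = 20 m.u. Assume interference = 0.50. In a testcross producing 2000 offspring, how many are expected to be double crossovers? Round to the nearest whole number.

36

Map distances give recombination frequencies of 0.180 and 0.200 for the two intervals.
With interference 0.50 (so coincidence = 0.50), expected double-crossover frequency = 0.180 × 0.200 × 0.50 = 0.01800.
Expected number = 0.01800 × 2000 = 36.00 ≈ 36.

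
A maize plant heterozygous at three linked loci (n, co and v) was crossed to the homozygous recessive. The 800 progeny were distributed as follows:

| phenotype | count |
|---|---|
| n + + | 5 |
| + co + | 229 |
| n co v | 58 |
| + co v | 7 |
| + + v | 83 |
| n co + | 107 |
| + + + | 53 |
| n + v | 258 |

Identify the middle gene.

v

The two most frequent reciprocal classes, n + v and + co +, are the parental types, so the F1 was n + v / + co +.
The two rarest classes, n + + and + co v, are the double crossovers. Comparing them with the parentals, only the v allele has switched, so v is the middle locus and the order is n – v – co.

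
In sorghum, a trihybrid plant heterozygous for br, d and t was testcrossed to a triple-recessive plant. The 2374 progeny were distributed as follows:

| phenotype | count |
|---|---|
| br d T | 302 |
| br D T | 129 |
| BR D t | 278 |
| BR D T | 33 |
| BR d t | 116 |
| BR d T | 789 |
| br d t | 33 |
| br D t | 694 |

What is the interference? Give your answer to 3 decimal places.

0.220

The two most frequent reciprocal classes, BR d T and br D t, are the parental types, so the F1 was BR d T / br D t.
The two rarest classes, BR D T and br d t, are the double crossovers. Comparing them with the parentals, only the d allele has switched, so d is the middle locus and the order is t – d – br.
t–d: (245 + 66)/2374 = 0.1310; d–br: (580 + 66)/2374 = 0.2721.
Expected DCO frequency = 0.1310 × 0.2721 ≈ 0.03565; observed = 66/2374 ≈ 0.02780.
Coefficient of coincidence = 0.02780/0.03565 ≈ 0.780; interference = 1 − 0.780 = 0.220.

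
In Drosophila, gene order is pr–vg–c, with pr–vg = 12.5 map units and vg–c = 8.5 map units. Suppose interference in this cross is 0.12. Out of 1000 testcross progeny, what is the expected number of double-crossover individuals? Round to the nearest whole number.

Map distances give recombination frequencies of 0.125 and 0.085 for the two intervals.
With interference 0.12 (so coincidence = 0.88), expected double-crossover frequency = 0.125 × 0.085 × 0.88 = 0.00935.
Expected number = 0.00935 × 1000 = 9.35 ≈ 9.

9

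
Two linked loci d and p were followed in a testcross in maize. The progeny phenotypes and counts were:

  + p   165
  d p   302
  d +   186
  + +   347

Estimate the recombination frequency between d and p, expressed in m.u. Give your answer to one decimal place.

35.1 m.u.

The two most frequent classes, + + (347) and d p (302), are the parental types, so the F1 was + + / d p.
The recombinant classes are + p and d +: 165 + 186 = 351.
Recombination frequency = 351/1000 = 0.3510 ≈ 35.1%, i.e. 35.1 m.u.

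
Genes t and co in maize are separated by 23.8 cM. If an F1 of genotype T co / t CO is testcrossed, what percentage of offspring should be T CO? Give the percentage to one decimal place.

A map distance of 23.8 cM corresponds to a recombination frequency of 0.238.
The F1 is T co / t CO, so T CO is a recombinant gamete class with expected frequency r/2 = 0.238/2 = 0.1190.
That is 0.1190 = 11.9% of the progeny.

11.9%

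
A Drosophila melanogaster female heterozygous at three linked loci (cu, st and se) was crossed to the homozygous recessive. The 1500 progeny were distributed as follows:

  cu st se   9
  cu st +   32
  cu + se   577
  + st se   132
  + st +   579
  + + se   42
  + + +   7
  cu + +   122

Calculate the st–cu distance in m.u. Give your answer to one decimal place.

6.0 m.u.

The two most frequent reciprocal classes, cu + se and + st +, are the parental types, so the F1 was cu + se / + st +.
The two rarest classes, cu st se and + + +, are the double crossovers. Comparing them with the parentals, only the st allele has switched, so st is the middle locus and the order is se – st – cu.
Crossovers in the st–cu interval produce the single-crossover classes + + se and cu st + (42 + 32 = 74) plus the double crossovers (16).
RF(st–cu) = (74 + 16) / 1500 = 90/1500 = 0.0600 → 6.0 m.u.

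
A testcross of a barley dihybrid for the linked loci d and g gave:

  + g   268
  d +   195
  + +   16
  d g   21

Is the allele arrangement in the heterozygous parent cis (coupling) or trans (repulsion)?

trans

The two most frequent classes are + g (268) and d + (195); these are the parental (non-recombinant) types.
So the F1 carried + g on one chromosome and d + on the other — the recessive alleles are on opposite chromosomes (trans / repulsion).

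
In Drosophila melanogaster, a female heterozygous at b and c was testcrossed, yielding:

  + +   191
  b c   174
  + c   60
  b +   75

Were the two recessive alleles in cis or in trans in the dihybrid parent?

cis

The two most frequent classes are + + (191) and b c (174); these are the parental (non-recombinant) types.
So the F1 carried + + on one chromosome and b c on the other — the recessive alleles are on the same chromosome (cis / coupling).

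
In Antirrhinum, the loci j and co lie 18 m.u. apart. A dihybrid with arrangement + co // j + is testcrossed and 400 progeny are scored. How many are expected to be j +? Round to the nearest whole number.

A map distance of 18 m.u. corresponds to a recombination frequency of 0.180.
The F1 is + co / j +, so j + is a parental gamete class with expected frequency (1 − r)/2 = 0.820/2 = 0.4100.
Expected number = 0.4100 × 400 = 164.00 ≈ 164.

164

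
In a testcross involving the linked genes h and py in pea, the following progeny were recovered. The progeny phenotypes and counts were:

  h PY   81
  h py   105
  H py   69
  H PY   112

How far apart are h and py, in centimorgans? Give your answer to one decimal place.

40.9 centimorgans

The two most frequent classes, H PY (112) and h py (105), are the parental types, so the F1 was H PY / h py.
The recombinant classes are H py and h PY: 69 + 81 = 150.
Recombination frequency = 150/367 = 0.4087 ≈ 40.9%, i.e. 40.9 centimorgans.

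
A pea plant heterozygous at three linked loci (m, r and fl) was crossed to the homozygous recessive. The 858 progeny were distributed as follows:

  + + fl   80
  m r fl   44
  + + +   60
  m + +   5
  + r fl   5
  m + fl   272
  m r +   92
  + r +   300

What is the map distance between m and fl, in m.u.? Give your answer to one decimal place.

21.2 m.u.

The two most frequent reciprocal classes, m + fl and + r +, are the parental types, so the F1 was m + fl / + r +.
The two rarest classes, m + + and + r fl, are the double crossovers. Comparing them with the parentals, only the fl allele has switched, so fl is the middle locus and the order is m – fl – r.
Crossovers in the m–fl interval produce the single-crossover classes + + fl and m r + (80 + 92 = 172) plus the double crossovers (10).
RF(m–fl) = (172 + 10) / 858 = 182/858 = 0.2121 → 21.2 m.u.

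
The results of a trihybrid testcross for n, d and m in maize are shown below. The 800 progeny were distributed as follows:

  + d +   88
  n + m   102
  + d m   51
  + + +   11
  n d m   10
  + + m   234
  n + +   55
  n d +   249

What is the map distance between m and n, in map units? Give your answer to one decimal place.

26.4 map units

The two most frequent reciprocal classes, n d + and + + m, are the parental types, so the F1 was n d + / + + m.
The two rarest classes, n d m and + + +, are the double crossovers. Comparing them with the parentals, only the m allele has switched, so m is the middle locus and the order is n – m – d.
Crossovers in the n–m interval produce the single-crossover classes + d + and n + m (88 + 102 = 190) plus the double crossovers (21).
RF(n–m) = (190 + 21) / 800 = 211/800 = 0.2637 → 26.4 map units.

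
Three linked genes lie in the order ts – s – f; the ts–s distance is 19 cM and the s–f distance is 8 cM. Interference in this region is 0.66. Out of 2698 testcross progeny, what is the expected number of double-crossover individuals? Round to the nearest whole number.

14

Map distances give recombination frequencies of 0.190 and 0.080 for the two intervals.
With interference 0.66 (so coincidence = 0.34), expected double-crossover frequency = 0.190 × 0.080 × 0.34 = 0.00517.
Expected number = 0.00517 × 2698 = 13.94 ≈ 14.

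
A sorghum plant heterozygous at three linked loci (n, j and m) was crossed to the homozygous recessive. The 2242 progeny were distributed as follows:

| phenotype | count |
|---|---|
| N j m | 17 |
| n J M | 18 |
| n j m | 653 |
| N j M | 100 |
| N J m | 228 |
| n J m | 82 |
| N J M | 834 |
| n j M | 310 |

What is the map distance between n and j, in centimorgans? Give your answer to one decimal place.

9.7 centimorgans

The two most frequent reciprocal classes, n j m and N J M, are the parental types, so the F1 was n j m / N J M.
The two rarest classes, N j m and n J M, are the double crossovers. Comparing them with the parentals, only the n allele has switched, so n is the middle locus and the order is j – n – m.
Crossovers in the j–n interval produce the single-crossover classes n J m and N j M (82 + 100 = 182) plus the double crossovers (35).
RF(j–n) = (182 + 35) / 2242 = 217/2242 = 0.0968 → 9.7 centimorgans.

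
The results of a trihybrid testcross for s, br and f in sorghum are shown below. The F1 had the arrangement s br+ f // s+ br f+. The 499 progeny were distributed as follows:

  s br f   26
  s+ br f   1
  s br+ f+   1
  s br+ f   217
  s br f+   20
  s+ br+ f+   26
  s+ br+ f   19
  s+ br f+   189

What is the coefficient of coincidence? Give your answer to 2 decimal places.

The two rarest classes, s br+ f+ and s+ br f, are the double crossovers. Comparing them with the parentals, only the f allele has switched, so f is the middle locus and the order is br – f – s.
br–f: (52 + 2)/499 = 0.1082; f–s: (39 + 2)/499 = 0.0822.
Expected DCO frequency = 0.1082 × 0.0822 ≈ 0.00889; observed = 2/499 ≈ 0.00401.
Coefficient of coincidence = 0.00401/0.00889 ≈ 0.45.

0.45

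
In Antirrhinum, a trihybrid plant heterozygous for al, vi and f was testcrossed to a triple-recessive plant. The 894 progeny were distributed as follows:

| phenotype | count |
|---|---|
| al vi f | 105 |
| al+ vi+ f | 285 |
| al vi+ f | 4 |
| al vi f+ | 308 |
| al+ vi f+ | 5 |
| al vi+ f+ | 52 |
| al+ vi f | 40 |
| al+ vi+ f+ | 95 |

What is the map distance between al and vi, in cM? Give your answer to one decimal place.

11.3 cM

The two most frequent reciprocal classes, al+ vi+ f and al vi f+, are the parental types, so the F1 was al+ vi+ f / al vi f+.
The two rarest classes, al vi+ f and al+ vi f+, are the double crossovers. Comparing them with the parentals, only the al allele has switched, so al is the middle locus and the order is f – al – vi.
Crossovers in the al–vi interval produce the single-crossover classes al+ vi f and al vi+ f+ (40 + 52 = 92) plus the double crossovers (9).
RF(al–vi) = (92 + 9) / 894 = 101/894 = 0.1130 → 11.3 cM.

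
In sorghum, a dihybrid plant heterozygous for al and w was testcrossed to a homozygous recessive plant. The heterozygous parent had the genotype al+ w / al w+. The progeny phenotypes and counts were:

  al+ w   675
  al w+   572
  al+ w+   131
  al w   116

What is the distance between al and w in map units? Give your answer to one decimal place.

16.5 map units

The recombinant classes are al+ w+ and al w: 131 + 116 = 247.
Recombination frequency = 247/1494 = 0.1653 ≈ 16.5%, i.e. 16.5 map units.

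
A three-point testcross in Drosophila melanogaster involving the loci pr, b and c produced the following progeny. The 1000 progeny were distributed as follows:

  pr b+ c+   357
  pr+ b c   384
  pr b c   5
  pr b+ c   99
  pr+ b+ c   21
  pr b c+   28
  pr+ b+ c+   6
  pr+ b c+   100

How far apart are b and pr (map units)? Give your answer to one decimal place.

The two most frequent reciprocal classes, pr+ b c and pr b+ c+, are the parental types, so the F1 was pr+ b c / pr b+ c+.
The two rarest classes, pr b c and pr+ b+ c+, are the double crossovers. Comparing them with the parentals, only the pr allele has switched, so pr is the middle locus and the order is b – pr – c.
Crossovers in the b–pr interval produce the single-crossover classes pr+ b+ c and pr b c+ (21 + 28 = 49) plus the double crossovers (11).
RF(b–pr) = (49 + 11) / 1000 = 60/1000 = 0.0600 → 6.0 map units.

6.0 map units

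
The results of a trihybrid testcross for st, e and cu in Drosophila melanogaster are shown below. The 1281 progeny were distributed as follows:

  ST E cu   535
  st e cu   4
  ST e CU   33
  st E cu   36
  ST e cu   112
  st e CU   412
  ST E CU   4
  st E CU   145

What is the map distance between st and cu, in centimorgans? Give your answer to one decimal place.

6.0 centimorgans

The two most frequent reciprocal classes, ST E cu and st e CU, are the parental types, so the F1 was ST E cu / st e CU.
The two rarest classes, ST E CU and st e cu, are the double crossovers. Comparing them with the parentals, only the cu allele has switched, so cu is the middle locus and the order is st – cu – e.
Crossovers in the st–cu interval produce the single-crossover classes st E cu and ST e CU (36 + 33 = 69) plus the double crossovers (8).
RF(st–cu) = (69 + 8) / 1281 = 77/1281 = 0.0601 → 6.0 centimorgans.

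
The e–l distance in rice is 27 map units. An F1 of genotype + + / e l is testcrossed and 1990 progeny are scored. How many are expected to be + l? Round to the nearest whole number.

269

A map distance of 27 map units corresponds to a recombination frequency of 0.270.
The F1 is + + / e l, so + l is a recombinant gamete class with expected frequency r/2 = 0.270/2 = 0.1350.
Expected number = 0.1350 × 1990 = 268.65 ≈ 269.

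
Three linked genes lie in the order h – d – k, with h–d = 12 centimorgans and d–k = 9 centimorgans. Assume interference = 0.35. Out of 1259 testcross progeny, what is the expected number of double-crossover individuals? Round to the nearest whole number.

9

Map distances give recombination frequencies of 0.120 and 0.090 for the two intervals.
With interference 0.35 (so coincidence = 0.65), expected double-crossover frequency = 0.120 × 0.090 × 0.65 = 0.00702.
Expected number = 0.00702 × 1259 = 8.84 ≈ 9.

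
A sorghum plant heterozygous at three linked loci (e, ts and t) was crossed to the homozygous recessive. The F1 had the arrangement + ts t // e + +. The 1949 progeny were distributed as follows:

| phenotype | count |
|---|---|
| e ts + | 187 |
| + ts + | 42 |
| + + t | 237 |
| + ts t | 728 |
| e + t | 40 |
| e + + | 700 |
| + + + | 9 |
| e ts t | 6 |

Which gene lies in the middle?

The two rarest classes, e ts t and + + +, are the double crossovers. Comparing them with the parentals, only the e allele has switched, so e is the middle locus and the order is t – e – ts.

e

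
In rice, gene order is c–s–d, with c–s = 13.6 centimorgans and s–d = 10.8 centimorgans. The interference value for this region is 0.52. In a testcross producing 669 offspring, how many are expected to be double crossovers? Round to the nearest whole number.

5

Map distances give recombination frequencies of 0.136 and 0.108 for the two intervals.
With interference 0.52 (so coincidence = 0.48), expected double-crossover frequency = 0.136 × 0.108 × 0.48 = 0.00705.
Expected number = 0.00705 × 669 = 4.72 ≈ 5.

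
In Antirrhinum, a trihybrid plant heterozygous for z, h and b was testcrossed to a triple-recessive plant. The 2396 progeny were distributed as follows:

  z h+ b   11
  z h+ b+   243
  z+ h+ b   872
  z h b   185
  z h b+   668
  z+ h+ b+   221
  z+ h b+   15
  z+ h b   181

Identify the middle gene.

z

The two most frequent reciprocal classes, z+ h+ b and z h b+, are the parental types, so the F1 was z+ h+ b / z h b+.
The two rarest classes, z h+ b and z+ h b+, are the double crossovers. Comparing them with the parentals, only the z allele has switched, so z is the middle locus and the order is h – z – b.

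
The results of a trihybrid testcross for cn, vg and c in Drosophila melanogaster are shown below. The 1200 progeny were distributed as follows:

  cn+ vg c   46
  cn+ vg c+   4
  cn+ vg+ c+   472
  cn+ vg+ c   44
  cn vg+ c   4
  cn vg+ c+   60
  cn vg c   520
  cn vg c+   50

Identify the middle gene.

The two most frequent reciprocal classes, cn vg c and cn+ vg+ c+, are the parental types, so the F1 was cn vg c / cn+ vg+ c+.
The two rarest classes, cn vg+ c and cn+ vg c+, are the double crossovers. Comparing them with the parentals, only the vg allele has switched, so vg is the middle locus and the order is cn – vg – c.

vg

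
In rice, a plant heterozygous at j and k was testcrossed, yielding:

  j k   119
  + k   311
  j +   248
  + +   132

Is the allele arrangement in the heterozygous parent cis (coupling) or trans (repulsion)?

The two most frequent classes are + k (311) and j + (248); these are the parental (non-recombinant) types.
So the F1 carried + k on one chromosome and j + on the other — the recessive alleles are on opposite chromosomes (trans / repulsion).

trans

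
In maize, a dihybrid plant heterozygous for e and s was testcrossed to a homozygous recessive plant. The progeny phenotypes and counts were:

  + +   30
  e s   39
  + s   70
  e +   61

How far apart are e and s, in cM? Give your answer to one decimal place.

The two most frequent classes, + s (70) and e + (61), are the parental types, so the F1 was + s / e +.
The recombinant classes are + + and e s: 30 + 39 = 69.
Recombination frequency = 69/200 = 0.3450 ≈ 34.5%, i.e. 34.5 cM.

34.5 cM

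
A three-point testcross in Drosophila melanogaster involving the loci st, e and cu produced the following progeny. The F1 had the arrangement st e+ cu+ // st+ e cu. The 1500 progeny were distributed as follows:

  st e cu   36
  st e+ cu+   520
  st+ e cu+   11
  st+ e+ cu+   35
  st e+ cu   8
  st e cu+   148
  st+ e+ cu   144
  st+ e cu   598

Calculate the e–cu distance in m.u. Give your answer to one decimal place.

20.7 m.u.

The two rarest classes, st e+ cu and st+ e cu+, are the double crossovers. Comparing them with the parentals, only the cu allele has switched, so cu is the middle locus and the order is st – cu – e.
Crossovers in the cu–e interval produce the single-crossover classes st e cu+ and st+ e+ cu (148 + 144 = 292) plus the double crossovers (19).
RF(cu–e) = (292 + 19) / 1500 = 311/1500 = 0.2073 → 20.7 m.u.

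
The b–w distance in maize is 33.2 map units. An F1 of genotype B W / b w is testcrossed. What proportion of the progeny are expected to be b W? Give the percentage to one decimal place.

A map distance of 33.2 map units corresponds to a recombination frequency of 0.332.
The F1 is B W / b w, so b W is a recombinant gamete class with expected frequency r/2 = 0.332/2 = 0.1660.
That is 0.1660 = 16.6% of the progeny.

16.6%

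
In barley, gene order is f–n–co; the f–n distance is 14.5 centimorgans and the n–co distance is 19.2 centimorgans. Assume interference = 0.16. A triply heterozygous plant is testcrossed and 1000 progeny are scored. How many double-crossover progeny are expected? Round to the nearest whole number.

Map distances give recombination frequencies of 0.145 and 0.192 for the two intervals.
With interference 0.16 (so coincidence = 0.84), expected double-crossover frequency = 0.145 × 0.192 × 0.84 = 0.02339.
Expected number = 0.02339 × 1000 = 23.39 ≈ 23.

23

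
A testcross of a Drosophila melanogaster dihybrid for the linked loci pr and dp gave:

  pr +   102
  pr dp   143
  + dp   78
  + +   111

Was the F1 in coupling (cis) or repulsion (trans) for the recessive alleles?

cis

The two most frequent classes are + + (111) and pr dp (143); these are the parental (non-recombinant) types.
So the F1 carried + + on one chromosome and pr dp on the other — the recessive alleles are on the same chromosome (cis / coupling).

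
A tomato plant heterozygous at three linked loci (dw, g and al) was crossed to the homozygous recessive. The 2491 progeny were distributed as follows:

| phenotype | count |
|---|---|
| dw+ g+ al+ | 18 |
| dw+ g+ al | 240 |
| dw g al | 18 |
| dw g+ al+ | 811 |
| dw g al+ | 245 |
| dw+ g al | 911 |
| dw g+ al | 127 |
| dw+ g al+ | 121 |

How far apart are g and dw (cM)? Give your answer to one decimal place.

The two most frequent reciprocal classes, dw g+ al+ and dw+ g al, are the parental types, so the F1 was dw g+ al+ / dw+ g al.
The two rarest classes, dw+ g+ al+ and dw g al, are the double crossovers. Comparing them with the parentals, only the dw allele has switched, so dw is the middle locus and the order is al – dw – g.
Crossovers in the dw–g interval produce the single-crossover classes dw g al+ and dw+ g+ al (245 + 240 = 485) plus the double crossovers (36).
RF(dw–g) = (485 + 36) / 2491 = 521/2491 = 0.2092 → 20.9 cM.

20.9 cM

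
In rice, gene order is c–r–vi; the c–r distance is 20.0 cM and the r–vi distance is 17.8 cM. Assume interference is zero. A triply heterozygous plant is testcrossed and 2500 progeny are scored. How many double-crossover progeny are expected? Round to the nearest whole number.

89

Map distances give recombination frequencies of 0.200 and 0.178 for the two intervals.
With no interference, expected double-crossover frequency = 0.200 × 0.178 = 0.03560.
Expected number = 0.03560 × 2500 = 89.00 ≈ 89.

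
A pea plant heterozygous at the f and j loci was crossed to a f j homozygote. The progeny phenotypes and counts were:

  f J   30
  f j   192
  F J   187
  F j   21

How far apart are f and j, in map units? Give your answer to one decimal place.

11.9 map units

The two most frequent classes, F J (187) and f j (192), are the parental types, so the F1 was F J / f j.
The recombinant classes are F j and f J: 21 + 30 = 51.
Recombination frequency = 51/430 = 0.1186 ≈ 11.9%, i.e. 11.9 map units.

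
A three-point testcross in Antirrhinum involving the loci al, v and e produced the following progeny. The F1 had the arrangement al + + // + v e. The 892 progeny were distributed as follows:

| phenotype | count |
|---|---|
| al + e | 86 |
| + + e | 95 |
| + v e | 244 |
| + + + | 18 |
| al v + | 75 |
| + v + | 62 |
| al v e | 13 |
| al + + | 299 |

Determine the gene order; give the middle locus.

al

The two rarest classes, + + + and al v e, are the double crossovers. Comparing them with the parentals, only the al allele has switched, so al is the middle locus and the order is e – al – v.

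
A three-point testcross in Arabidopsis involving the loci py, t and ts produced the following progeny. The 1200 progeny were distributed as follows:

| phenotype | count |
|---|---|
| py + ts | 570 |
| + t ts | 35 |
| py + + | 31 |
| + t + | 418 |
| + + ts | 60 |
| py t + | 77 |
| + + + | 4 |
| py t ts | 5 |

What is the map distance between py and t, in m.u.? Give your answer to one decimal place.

12.2 m.u.

The two most frequent reciprocal classes, + t + and py + ts, are the parental types, so the F1 was + t + / py + ts.
The two rarest classes, + + + and py t ts, are the double crossovers. Comparing them with the parentals, only the t allele has switched, so t is the middle locus and the order is py – t – ts.
Crossovers in the py–t interval produce the single-crossover classes py t + and + + ts (77 + 60 = 137) plus the double crossovers (9).
RF(py–t) = (137 + 9) / 1200 = 146/1200 = 0.1217 → 12.2 m.u.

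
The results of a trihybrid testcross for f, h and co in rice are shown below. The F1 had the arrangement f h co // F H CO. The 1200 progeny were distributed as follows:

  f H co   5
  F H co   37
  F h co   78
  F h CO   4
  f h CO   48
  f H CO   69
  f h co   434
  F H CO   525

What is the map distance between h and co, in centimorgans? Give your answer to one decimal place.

The two rarest classes, f H co and F h CO, are the double crossovers. Comparing them with the parentals, only the h allele has switched, so h is the middle locus and the order is co – h – f.
Crossovers in the co–h interval produce the single-crossover classes f h CO and F H co (48 + 37 = 85) plus the double crossovers (9).
RF(co–h) = (85 + 9) / 1200 = 94/1200 = 0.0783 → 7.8 centimorgans.

7.8 centimorgans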